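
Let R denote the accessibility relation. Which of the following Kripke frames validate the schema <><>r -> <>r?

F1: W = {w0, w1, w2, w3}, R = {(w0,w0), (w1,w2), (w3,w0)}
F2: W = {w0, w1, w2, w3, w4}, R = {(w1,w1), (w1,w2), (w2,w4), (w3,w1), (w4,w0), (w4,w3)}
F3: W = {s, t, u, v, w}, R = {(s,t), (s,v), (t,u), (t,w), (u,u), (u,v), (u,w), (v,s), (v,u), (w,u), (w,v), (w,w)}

F1

This is the axiom for transitivity; its first-order frame correspondent is forall x forall y forall z (Rxy & Ryz -> Rxz).
F1: holds.
F2: fails — Rw1w2 and Rw2w4 but not Rw1w4.
F3: fails — Ruv and Rvs but not Rus.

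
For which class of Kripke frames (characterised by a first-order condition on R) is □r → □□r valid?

Suppose □r→□□r is valid. Take Rxy, Ryz and set V(r)={w : Rxw}. Then □r at x, so □□r at x, so □r at y, so r at z, i.e. Rxz.

transitivity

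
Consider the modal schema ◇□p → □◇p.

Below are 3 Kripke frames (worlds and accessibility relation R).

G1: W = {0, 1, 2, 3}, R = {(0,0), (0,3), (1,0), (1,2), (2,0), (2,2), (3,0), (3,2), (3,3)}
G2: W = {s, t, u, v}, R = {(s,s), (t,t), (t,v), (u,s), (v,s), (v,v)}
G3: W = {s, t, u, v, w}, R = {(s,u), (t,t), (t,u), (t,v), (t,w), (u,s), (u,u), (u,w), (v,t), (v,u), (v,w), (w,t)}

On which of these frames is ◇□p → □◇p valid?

G1, G2

Frame correspondent (Sahlqvist): ∀x ∀y ∀z (Rxy ∧ Rxz → ∃w (Ryw ∧ Rzw)) — i.e. convergence.
G1: ✓.
G2: ✓.
G3: fails — Rtw and Rtu but w and u have no common successor.
Valid on: G1, G2.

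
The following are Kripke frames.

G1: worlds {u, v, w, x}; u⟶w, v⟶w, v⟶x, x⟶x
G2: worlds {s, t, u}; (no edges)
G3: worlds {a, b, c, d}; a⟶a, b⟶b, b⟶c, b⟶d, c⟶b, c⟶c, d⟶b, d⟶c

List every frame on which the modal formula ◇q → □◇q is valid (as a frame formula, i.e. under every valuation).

G2

Frame correspondent (Sahlqvist): ∀x ∀y ∀z (Rxy ∧ Rxz → Ryz) — i.e. the Euclidean property.
G1: fails — Ruw and Ruw but not Rww.
G2: satisfies the condition.
G3: fails — Rbc and Rbd but not Rcd.
Valid on: G2.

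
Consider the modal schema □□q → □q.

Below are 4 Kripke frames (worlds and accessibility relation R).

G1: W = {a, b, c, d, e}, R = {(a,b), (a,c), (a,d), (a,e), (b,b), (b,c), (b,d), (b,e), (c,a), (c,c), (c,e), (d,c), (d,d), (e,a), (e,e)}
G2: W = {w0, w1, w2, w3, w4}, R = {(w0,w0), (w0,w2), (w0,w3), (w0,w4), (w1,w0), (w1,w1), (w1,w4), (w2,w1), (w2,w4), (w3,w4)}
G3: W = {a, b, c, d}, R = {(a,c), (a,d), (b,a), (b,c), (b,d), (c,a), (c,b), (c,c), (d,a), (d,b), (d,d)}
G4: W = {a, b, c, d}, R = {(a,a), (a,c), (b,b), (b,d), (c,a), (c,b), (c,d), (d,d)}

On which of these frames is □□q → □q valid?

Frame correspondent (Sahlqvist): ∀x ∀y (Rxy → ∃z (Rxz ∧ Rzy)) — i.e. density.
G1: holds.
G2: fails — Rw3w4 but no z with Rw3z and Rzw4.
G3: holds.
G4: holds.

G1, G3, G4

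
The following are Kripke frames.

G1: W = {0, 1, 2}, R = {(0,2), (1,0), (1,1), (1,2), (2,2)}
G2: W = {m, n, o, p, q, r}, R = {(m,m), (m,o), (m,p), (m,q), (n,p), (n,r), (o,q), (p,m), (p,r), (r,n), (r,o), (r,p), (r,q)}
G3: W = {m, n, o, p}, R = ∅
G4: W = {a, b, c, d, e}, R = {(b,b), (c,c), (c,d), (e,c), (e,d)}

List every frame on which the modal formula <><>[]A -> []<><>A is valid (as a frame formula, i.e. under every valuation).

This is the axiom for a generalized confluence (Geach) condition; its first-order frame correspondent is forall x forall y forall z ((x R^2 y & xRz) -> exists w (yRw & z R^2 w)).
G1: condition met.
G2: fails — mR²m, mRo but no w with mRw and oR²w.
G3: condition met.
G4: fails — cR²c, cRd but no w with cRw and dR²w.

G1, G3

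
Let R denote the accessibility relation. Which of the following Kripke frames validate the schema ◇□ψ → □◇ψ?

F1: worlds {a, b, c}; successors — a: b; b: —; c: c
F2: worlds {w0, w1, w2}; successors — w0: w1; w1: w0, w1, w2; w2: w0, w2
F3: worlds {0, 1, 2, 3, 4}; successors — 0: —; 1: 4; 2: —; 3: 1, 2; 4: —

none

This is the axiom for convergence; its first-order frame correspondent is ∀x ∀y ∀z (Rxy ∧ Rxz → ∃w (Ryw ∧ Rzw)).
F1: fails — Rab and Rab but b and b have no common successor.
F2: fails — Rw1w2 and Rw1w0 but w2 and w0 have no common successor.
F3: fails — R14 and R14 but 4 and 4 have no common successor.
Valid on no frame.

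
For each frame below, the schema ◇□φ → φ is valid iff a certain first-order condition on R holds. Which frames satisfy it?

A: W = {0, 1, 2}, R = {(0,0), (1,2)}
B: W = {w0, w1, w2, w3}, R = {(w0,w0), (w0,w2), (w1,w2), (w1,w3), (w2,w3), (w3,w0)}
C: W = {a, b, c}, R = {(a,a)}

Frame correspondent (Sahlqvist): ∀x ∀y (Rxy → Ryx) — i.e. symmetry.
A: fails — R12 but not R21.
B: fails — Rw1w2 but not Rw2w1.
C: ✓.
Valid on: C.

C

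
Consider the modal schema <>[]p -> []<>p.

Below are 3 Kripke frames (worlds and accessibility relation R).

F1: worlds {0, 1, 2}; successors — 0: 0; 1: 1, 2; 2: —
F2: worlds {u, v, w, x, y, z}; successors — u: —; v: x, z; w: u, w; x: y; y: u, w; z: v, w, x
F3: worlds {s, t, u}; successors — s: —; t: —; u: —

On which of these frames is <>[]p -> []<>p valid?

F3

The schema corresponds to convergence: forall x forall y forall z (Rxy & Rxz -> exists w (Ryw & Rzw)).
F1: fails — R12 and R12 but 2 and 2 have no common successor.
F2: fails — Rvz and Rvx but z and x have no common successor.
F3: condition met.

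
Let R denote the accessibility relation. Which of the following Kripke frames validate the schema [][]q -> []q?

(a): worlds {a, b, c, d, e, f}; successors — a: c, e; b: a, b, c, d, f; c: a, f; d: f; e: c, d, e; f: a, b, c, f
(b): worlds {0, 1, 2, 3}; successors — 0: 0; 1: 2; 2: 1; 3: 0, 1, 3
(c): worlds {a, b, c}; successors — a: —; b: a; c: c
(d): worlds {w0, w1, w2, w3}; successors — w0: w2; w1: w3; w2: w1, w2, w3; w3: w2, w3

The schema corresponds to density: forall x forall y (Rxy -> exists z (Rxz & Rzy)).
(a): satisfies the condition.
(b): fails — R12 but no z with R1z and Rz2.
(c): fails — Rba but no z with Rbz and Rza.
(d): satisfies the condition.

(a), (d)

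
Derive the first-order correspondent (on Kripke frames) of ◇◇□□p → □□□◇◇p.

This is a Sahlqvist (Geach-type) schema ◇^2□^2p → □^3◇^2p.
Minimal-valuation argument: fix x; take any y with xR^2y and any z with xR^3z. Set V(p) to the set of worlds R-reachable from y in exactly 2 steps. Then □^2p holds at y, so the antecedent holds at x; validity forces ◇^2p at z, giving a w with zR^2w and yR^2w.
First-order correspondent: ∀x ∀y ∀z ((xR²y ∧ xR³z) → ∃w (yR²w ∧ zR²w)).

∀x ∀y ∀z ((xR²y ∧ xR³z) → ∃w (yR²w ∧ zR²w))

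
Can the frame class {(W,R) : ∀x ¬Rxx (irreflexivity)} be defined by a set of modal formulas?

Any modally definable frame class is closed under surjective bounded morphisms.
The 4-cycle (worlds w0,w1,w2,w3 with w0→w1→w2→w3→w0) is irreflexive, and the map sending every world to a single reflexive point • is a surjective bounded morphism (forth: every edge maps to (•,•); back: every world has a successor). So any modal formula valid on the 4-cycle is also valid on the reflexive point, which is not irreflexive.
So no modal formula (or set of formulas) defines exactly the irreflexive frames.

No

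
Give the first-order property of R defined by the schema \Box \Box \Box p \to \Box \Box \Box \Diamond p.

\forall x \forall z (x R^3 z \to \exists w (x R^3 w \wedge zRw))

This is a Sahlqvist (Geach-type) schema ◇^0□^3p → □^3◇^1p.
Minimal-valuation argument: fix x; take any y with xR^0y and any z with xR^3z. Set V(p) to the set of worlds R-reachable from y in exactly 3 steps. Then □^3p holds at y, so the antecedent holds at x; validity forces ◇^1p at z, giving a w with zR^1w and yR^3w.
First-order correspondent: \forall x \forall z (x R^3 z \to \exists w (x R^3 w \wedge zRw)).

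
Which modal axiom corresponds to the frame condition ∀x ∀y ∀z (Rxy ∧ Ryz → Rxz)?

□ψ → □□ψ

The condition is transitivity. The 4 schema □ψ → □□ψ defines it.
Suppose □ψ→□□ψ is valid. Take Rxy, Ryz and set V(ψ)={w : Rxw}. Then □ψ at x, so □□ψ at x, so □ψ at y, so ψ at z, i.e. Rxz.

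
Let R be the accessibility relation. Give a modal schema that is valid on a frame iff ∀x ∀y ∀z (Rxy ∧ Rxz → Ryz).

◇q → □◇q

A defining formula is ◇q → □◇q (the 5 axiom).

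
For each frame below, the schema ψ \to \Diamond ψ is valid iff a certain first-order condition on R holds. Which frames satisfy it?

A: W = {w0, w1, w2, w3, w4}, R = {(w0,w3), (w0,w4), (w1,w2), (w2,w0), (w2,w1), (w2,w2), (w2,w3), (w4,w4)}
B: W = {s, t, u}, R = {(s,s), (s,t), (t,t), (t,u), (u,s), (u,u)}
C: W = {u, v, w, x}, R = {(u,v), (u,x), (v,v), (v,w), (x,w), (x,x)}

Frame correspondent (Sahlqvist): \forall x Rxx — i.e. reflexivity.
A: fails — world w0 does not see itself.
B: ✓.
C: fails — world u does not see itself.

B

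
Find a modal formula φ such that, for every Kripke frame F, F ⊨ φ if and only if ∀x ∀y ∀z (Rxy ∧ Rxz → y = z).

◇p → □p

This is partial functionality; the standard corresponding axiom is CD: ◇p → □p.
Suppose ◇p→□p is valid. Take Rxy, Rxz and set V(p)={y}. Then ◇p at x, so □p at x, so p at z, i.e. z=y.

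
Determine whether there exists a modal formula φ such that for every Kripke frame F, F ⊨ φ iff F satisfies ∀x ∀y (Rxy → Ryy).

Definable; □(□p → p) defines it

This is a Sahlqvist condition; the T□ axiom □(□p → p) defines it.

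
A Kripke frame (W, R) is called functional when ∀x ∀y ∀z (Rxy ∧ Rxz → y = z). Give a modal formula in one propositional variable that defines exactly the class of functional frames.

The condition is partial functionality. The CD schema ◇q → □q defines it.
Suppose ◇q→□q is valid. Take Rxy, Rxz and set V(q)={y}. Then ◇q at x, so □q at x, so q at z, i.e. z=y.

◇q → □q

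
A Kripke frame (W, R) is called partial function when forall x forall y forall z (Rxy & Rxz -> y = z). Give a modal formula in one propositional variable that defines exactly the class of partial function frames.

◇p → □p

This is partial functionality; the standard corresponding axiom is CD: ◇p → □p.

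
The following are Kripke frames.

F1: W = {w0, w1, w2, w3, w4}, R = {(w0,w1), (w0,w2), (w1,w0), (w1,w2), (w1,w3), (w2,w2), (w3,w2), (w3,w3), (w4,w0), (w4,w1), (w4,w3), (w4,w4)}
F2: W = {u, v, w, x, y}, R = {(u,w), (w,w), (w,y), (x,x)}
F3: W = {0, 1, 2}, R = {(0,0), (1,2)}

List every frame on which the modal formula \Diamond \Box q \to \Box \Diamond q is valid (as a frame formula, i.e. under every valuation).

The schema corresponds to convergence: \forall x \forall y \forall z (Rxy \wedge Rxz \to \exists w (Ryw \wedge Rzw)).
F1: holds.
F2: fails — Rww and Rwy but w and y have no common successor.
F3: fails — R12 and R12 but 2 and 2 have no common successor.

F1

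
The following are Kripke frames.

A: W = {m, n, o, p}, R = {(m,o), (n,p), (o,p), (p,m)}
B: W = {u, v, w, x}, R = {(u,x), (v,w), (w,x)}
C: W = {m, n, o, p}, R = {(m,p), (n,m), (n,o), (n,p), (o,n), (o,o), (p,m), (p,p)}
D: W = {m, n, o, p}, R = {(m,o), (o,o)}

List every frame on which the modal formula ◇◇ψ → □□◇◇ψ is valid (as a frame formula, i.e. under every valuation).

This is the axiom for a generalized confluence (Geach) condition; its first-order frame correspondent is ∀x ∀y ∀z ((xR²y ∧ xR²z) → ∃w (y = w ∧ zR²w)).
A: fails — mR²p, mR²p but no w with p=w and pR²w.
B: fails — vR²x, vR²x but no t with x=t and xR²t.
C: fails — nR²n, nR²m but no w with n=w and mR²w.
D: ✓.

D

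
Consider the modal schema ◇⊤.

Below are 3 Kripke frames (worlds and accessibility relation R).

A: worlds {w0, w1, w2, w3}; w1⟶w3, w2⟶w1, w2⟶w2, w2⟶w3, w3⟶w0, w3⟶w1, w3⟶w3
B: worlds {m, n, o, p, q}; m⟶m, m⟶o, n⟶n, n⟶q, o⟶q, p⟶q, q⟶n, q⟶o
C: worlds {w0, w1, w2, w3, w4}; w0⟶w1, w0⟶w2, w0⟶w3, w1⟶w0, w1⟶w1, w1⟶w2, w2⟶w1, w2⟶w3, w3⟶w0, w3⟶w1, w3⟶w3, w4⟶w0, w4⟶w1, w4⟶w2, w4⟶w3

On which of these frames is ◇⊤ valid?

B, C

Frame correspondent (Sahlqvist): ∀x ∃y Rxy — i.e. seriality.
A: fails — world w0 has no successor.
B: holds.
C: holds.
Valid on: B, C.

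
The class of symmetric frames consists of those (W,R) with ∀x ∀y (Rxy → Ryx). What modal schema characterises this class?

s → □◇s

The condition is symmetry. The B schema s → □◇s defines it.
Suppose s→□◇s is valid. Take Rxy and set V(s)={x}. Then s at x, so □◇s at x, so ◇s at y, so some z with Ryz has s; z=x, i.e. Ryx.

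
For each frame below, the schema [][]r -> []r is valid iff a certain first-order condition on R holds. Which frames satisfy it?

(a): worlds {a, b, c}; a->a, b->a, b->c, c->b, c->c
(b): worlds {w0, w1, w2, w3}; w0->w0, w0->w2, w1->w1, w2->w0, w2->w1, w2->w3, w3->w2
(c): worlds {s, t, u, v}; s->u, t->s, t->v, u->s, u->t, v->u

This is the axiom for density; its first-order frame correspondent is forall x forall y (Rxy -> exists z (Rxz & Rzy)).
(a): holds.
(b): fails — Rw3w2 but no z with Rw3z and Rzw2.
(c): fails — Rtv but no z with Rtz and Rzv.

(a)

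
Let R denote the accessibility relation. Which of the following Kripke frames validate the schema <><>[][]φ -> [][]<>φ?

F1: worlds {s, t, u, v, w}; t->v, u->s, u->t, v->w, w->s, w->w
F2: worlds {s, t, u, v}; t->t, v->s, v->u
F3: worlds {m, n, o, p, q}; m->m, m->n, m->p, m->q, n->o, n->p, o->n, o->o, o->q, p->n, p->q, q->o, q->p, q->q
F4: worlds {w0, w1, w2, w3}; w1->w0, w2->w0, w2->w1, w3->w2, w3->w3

This is the axiom for a generalized confluence (Geach) condition; its first-order frame correspondent is forall x forall y forall z ((x R^2 y & x R^2 z) -> exists w (y R^2 w & zRw)).
F1: fails — vR²s, vR²s but no w* with sR²w* and sRw*.
F2: condition met.
F3: condition met.
F4: fails — w2R²w0, w2R²w0 but no w with w0R²w and w0Rw.
Valid on: F2, F3.

F2, F3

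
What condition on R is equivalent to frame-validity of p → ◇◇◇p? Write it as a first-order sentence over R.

∀x ∃w (x = w ∧ xR³w)

This is a Sahlqvist (Geach-type) schema ◇^0□^0p → □^0◇^3p.
Minimal-valuation argument: fix x; take any y with xR^0y and any z with xR^0z. Set V(p) to the set of worlds R-reachable from y in exactly 0 steps. Then □^0p holds at y, so the antecedent holds at x; validity forces ◇^3p at z, giving a w with zR^3w and yR^0w.
First-order correspondent: ∀x ∃w (x = w ∧ xR³w).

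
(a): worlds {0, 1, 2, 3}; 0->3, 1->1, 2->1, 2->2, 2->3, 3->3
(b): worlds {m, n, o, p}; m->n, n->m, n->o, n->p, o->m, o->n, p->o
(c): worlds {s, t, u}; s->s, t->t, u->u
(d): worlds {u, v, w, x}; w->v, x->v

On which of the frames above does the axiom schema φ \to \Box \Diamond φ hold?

This is the axiom for symmetry; its first-order frame correspondent is \forall x \forall y (Rxy \to Ryx).
(a): fails — R23 but not R32.
(b): fails — Rom but not Rmo.
(c): holds.
(d): fails — Rxv but not Rvx.

(c)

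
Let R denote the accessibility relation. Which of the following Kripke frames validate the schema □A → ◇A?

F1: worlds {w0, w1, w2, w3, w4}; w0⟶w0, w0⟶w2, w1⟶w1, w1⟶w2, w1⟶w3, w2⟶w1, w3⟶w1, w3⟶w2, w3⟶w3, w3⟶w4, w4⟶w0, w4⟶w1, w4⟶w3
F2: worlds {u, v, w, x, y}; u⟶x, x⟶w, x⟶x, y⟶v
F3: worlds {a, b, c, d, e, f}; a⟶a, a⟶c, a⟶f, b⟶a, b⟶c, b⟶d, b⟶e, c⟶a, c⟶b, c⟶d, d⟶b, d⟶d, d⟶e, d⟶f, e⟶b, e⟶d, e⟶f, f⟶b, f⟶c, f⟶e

F1, F3

The schema corresponds to seriality: ∀x ∃y Rxy.
F1: condition met.
F2: fails — world v has no successor.
F3: condition met.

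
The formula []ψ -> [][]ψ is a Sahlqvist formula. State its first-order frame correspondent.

transitivity: forall x forall y forall z (Rxy & Ryz -> Rxz)

Suppose □ψ→□□ψ is valid. Take Rxy, Ryz and set V(ψ)={w : Rxw}. Then □ψ at x, so □□ψ at x, so □ψ at y, so ψ at z, i.e. Rxz.
Conversely, on a frame with transitivity the schema holds at every world under every valuation.
Frame condition: forall x forall y forall z (Rxy & Ryz -> Rxz).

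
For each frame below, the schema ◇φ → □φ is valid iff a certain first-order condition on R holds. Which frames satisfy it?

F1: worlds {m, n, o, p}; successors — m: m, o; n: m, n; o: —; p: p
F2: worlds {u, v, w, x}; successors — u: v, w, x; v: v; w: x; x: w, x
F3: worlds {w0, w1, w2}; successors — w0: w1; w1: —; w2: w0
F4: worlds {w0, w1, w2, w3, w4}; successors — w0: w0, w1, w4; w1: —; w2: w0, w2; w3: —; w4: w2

F3

Frame correspondent (Sahlqvist): ∀x ∀y ∀z (Rxy ∧ Rxz → y = z) — i.e. partial functionality.
F1: fails — m sees both m and o.
F2: fails — u sees both v and w.
F3: holds.
F4: fails — w0 sees both w0 and w1.
Valid on: F3.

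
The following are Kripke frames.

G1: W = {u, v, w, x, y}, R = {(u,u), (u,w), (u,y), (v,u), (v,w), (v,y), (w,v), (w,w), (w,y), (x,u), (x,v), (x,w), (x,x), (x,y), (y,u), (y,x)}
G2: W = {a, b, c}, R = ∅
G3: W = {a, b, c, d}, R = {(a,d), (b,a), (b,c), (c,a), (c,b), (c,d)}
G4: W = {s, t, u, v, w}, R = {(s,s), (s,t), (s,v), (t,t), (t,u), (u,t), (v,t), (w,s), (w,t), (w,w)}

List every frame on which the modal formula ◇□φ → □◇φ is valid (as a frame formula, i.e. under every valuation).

G2, G4

The schema corresponds to convergence: ∀x ∀y ∀z (Rxy ∧ Rxz → ∃w (Ryw ∧ Rzw)).
G1: fails — Ruw and Ruy but w and y have no common successor.
G2: ✓.
G3: fails — Rad and Rad but d and d have no common successor.
G4: ✓.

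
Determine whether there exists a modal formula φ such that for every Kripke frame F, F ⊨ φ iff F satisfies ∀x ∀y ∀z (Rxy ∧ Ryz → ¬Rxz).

Modal frame validity is preserved under surjective bounded morphisms.
The 7-cycle (worlds w0,w1,w2,w3,w4,w5,w6 with w0→w1→w2→w3→w4→w5→w6→w0) is intransitive. Mapping every world to a single reflexive point • is a surjective bounded morphism; the reflexive point is not intransitive (R••∧R•• but R••).
So the class is not modally definable.

No — not modally definable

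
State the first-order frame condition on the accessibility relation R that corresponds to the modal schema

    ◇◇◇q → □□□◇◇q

This is a Sahlqvist (Geach-type) schema ◇^3□^0q → □^3◇^2q.
Minimal-valuation argument: fix x; take any y with xR^3y and any z with xR^3z. Set V(q) to the set of worlds R-reachable from y in exactly 0 steps. Then □^0q holds at y, so the antecedent holds at x; validity forces ◇^2q at z, giving a w with zR^2w and yR^0w.
First-order correspondent: ∀x ∀y ∀z ((xR³y ∧ xR³z) → ∃w (y = w ∧ zR²w)).

∀x ∀y ∀z ((xR³y ∧ xR³z) → ∃w (y = w ∧ zR²w))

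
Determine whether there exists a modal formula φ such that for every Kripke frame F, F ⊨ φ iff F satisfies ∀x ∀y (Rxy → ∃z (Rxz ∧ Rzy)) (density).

Yes: it is density, defined by the C4 schema □□p → □p.

Definable; □□p → □p defines it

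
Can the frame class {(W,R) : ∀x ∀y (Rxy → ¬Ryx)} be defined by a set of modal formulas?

Modal frame validity is preserved under surjective bounded morphisms.
The 3-cycle (worlds 0,1,2 with 0→1→2→0) is asymmetric. Mapping every world to a single reflexive point • is a surjective bounded morphism, and the reflexive point is not asymmetric (R•• but asymmetry requires ¬R••).
So no modal formula (or set of formulas) defines exactly the asymmetric frames.

Not definable by any modal formula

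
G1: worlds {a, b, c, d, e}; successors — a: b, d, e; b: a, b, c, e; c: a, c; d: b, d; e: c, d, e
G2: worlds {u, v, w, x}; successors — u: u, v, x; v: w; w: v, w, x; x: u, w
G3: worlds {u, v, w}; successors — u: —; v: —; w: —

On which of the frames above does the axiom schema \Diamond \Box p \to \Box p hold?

Frame correspondent (Sahlqvist): \forall x \forall y \forall z (Rxy \wedge Rxz \to Ryz) — i.e. the Euclidean property.
G1: fails — Rab and Rad but not Rbd.
G2: fails — Ruv and Ruv but not Rvv.
G3: condition met.
Valid on: G3.

G3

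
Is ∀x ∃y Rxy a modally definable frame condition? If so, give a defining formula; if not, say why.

This is a Sahlqvist condition; the D axiom □q → ◇q defines it.
Suppose □q→◇q is valid. At any x set V(q)=W. Then □q at x, so ◇q at x, so x has a successor.

Yes, by □q → ◇q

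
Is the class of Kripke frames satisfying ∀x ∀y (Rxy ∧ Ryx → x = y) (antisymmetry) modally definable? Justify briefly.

If a class were modally definable it would be closed under surjective bounded morphisms (Goldblatt–Thomason).
The 4-cycle (worlds s,t,u,v with s→t→u→v→s) is antisymmetric. Sending even-indexed worlds to a and odd-indexed worlds to b is a surjective bounded morphism onto the two-world frame with a↔b, which is not antisymmetric.
Hence antisymmetry is not modally definable.

No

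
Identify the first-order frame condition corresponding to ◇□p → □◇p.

Suppose ◇□p→□◇p is valid. Take Rxy, Rxz and set V(p)={w : Ryw}. Then □p at y so ◇□p at x, so □◇p at x, so ◇p at z, giving w with Rzw and Ryw.

convergence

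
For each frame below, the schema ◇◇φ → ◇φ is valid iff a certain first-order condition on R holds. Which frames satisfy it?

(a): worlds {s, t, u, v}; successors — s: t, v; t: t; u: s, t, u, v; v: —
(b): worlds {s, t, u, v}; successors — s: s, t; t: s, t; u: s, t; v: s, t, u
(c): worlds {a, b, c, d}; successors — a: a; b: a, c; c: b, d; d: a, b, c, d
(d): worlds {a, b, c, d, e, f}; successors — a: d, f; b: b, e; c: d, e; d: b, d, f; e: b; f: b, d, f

(a), (b)

This is the axiom for transitivity; its first-order frame correspondent is ∀x ∀y ∀z (Rxy ∧ Ryz → Rxz).
(a): holds.
(b): holds.
(c): fails — Rbc and Rcd but not Rbd.
(d): fails — Reb and Rbe but not Ree.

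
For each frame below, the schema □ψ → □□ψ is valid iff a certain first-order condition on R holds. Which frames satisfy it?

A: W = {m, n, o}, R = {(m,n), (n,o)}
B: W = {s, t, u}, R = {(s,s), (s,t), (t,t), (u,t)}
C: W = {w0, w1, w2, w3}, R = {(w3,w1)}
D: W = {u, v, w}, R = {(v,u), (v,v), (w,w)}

B, C, D

Frame correspondent (Sahlqvist): ∀x ∀y ∀z (Rxy ∧ Ryz → Rxz) — i.e. transitivity.
A: fails — Rmn and Rno but not Rmo.
B: satisfies the condition.
C: satisfies the condition.
D: satisfies the condition.
Valid on: B, C, D.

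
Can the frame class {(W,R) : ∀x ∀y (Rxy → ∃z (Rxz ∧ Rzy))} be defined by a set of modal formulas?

The condition is density. A defining modal formula is □□p → □p.
Suppose □□p→□p is valid. Take Rxy and set V(p)={w : xR²w}. Then □□p at x, so □p at x, so p at y, i.e. ∃z(Rxz∧Rzy).

Yes — defined by □□p → □p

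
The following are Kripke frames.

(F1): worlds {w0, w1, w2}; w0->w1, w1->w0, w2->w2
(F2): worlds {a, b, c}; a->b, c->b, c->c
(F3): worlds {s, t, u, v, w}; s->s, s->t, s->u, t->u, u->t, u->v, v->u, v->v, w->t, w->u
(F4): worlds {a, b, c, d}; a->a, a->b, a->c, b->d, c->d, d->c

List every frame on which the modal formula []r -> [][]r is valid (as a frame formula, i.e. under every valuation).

(F2)

This is the axiom for transitivity; its first-order frame correspondent is forall x forall y forall z (Rxy & Ryz -> Rxz).
(F1): fails — Rw0w1 and Rw1w0 but not Rw0w0.
(F2): holds.
(F3): fails — Ruv and Rvu but not Ruu.
(F4): fails — Rcd and Rdc but not Rcc.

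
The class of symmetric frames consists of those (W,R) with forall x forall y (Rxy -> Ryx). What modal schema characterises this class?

This is symmetry; the standard corresponding axiom is B: p → □◇p.
Suppose p→□◇p is valid. Take Rxy and set V(p)={x}. Then p at x, so □◇p at x, so ◇p at y, so some z with Ryz has p; z=x, i.e. Ryx.

p → □◇p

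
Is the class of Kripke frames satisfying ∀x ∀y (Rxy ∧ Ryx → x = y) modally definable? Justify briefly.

No — not modally definable

Any modally definable frame class is closed under surjective bounded morphisms.
The 4-cycle (worlds a,b,c,d with a→b→c→d→a) is antisymmetric. Sending even-indexed worlds to s and odd-indexed worlds to t is a surjective bounded morphism onto the two-world frame with s↔t, which is not antisymmetric.
Hence antisymmetry is not modally definable.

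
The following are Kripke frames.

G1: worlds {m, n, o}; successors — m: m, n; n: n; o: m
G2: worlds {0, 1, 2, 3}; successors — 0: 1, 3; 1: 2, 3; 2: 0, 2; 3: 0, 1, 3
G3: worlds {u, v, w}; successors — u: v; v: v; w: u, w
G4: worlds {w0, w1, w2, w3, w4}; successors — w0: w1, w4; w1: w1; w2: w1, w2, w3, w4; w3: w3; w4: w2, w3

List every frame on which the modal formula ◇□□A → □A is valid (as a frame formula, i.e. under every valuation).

Frame correspondent (Sahlqvist): ∀x ∀y ∀z ((xRy ∧ xRz) → ∃w (yR²w ∧ z = w)) — i.e. a generalized confluence (Geach) condition.
G1: fails — mRn, mRm but no w with nR²w and m=w.
G2: ✓.
G3: fails — wRu, wRu but no t with uR²t and u=t.
G4: fails — w0Rw1, w0Rw4 but no w with w1R²w and w4=w.
Valid on: G2.

G2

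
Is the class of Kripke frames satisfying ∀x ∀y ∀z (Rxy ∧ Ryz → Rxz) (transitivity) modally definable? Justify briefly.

Definable; □q → □□q defines it

Yes: it is transitivity, defined by the 4 schema □q → □□q.
Suppose □q→□□q is valid. Take Rxy, Ryz and set V(q)={w : Rxw}. Then □q at x, so □□q at x, so □q at y, so q at z, i.e. Rxz.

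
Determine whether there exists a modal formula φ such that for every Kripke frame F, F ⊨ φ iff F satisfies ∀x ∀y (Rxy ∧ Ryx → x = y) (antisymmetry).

Not definable by any modal formula

If a class were modally definable it would be closed under surjective bounded morphisms (Goldblatt–Thomason).
The 4-cycle (worlds w0,w1,w2,w3 with w0→w1→w2→w3→w0) is antisymmetric. Sending even-indexed worlds to a and odd-indexed worlds to b is a surjective bounded morphism onto the two-world frame with a↔b, which is not antisymmetric.
Hence antisymmetry is not modally definable.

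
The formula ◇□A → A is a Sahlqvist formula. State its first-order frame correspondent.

Replacing A by ¬A and contraposing gives the equivalent schema A → □◇A.
Suppose A→□◇A is valid. Take Rxy and set V(A)={x}. Then A at x, so □◇A at x, so ◇A at y, so some z with Ryz has A; z=x, i.e. Ryx.

Symmetry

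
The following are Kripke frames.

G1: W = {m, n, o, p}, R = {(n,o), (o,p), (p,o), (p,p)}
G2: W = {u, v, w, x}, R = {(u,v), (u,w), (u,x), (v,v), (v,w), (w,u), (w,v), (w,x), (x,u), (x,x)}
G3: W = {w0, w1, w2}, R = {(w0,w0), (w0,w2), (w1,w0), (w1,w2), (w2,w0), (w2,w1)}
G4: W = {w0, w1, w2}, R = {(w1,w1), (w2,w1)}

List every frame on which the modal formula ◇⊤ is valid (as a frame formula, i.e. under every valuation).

Frame correspondent (Sahlqvist): ∀x ∃y Rxy — i.e. seriality.
G1: fails — world m has no successor.
G2: condition met.
G3: condition met.
G4: fails — world w0 has no successor.

G2, G3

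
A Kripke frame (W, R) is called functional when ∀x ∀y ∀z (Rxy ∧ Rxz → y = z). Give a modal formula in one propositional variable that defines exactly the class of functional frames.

◇r → □r

The condition is partial functionality. The CD schema ◇r → □r defines it.
Suppose ◇r→□r is valid. Take Rxy, Rxz and set V(r)={y}. Then ◇r at x, so □r at x, so r at z, i.e. z=y.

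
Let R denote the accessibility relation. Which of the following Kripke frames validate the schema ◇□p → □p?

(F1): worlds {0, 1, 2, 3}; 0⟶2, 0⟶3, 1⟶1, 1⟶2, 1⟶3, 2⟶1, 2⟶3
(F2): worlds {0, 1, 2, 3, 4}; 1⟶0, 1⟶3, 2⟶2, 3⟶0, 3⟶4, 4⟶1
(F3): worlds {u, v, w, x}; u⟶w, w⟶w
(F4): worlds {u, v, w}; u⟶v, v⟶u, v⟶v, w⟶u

(F3)

The schema corresponds to the Euclidean property: ∀x ∀y ∀z (Rxy ∧ Rxz → Ryz).
(F1): fails — R02 and R02 but not R22.
(F2): fails — R10 and R10 but not R00.
(F3): condition met.
(F4): fails — Rvu and Rvu but not Ruu.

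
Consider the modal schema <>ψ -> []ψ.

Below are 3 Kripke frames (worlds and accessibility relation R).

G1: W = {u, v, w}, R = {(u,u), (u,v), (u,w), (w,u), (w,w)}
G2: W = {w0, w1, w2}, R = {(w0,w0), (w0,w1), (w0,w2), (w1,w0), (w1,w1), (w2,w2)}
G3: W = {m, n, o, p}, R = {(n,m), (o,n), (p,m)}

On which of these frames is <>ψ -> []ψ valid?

Frame correspondent (Sahlqvist): forall x forall y forall z (Rxy & Rxz -> y = z) — i.e. partial functionality.
G1: fails — u sees both u and v.
G2: fails — w0 sees both w0 and w1.
G3: satisfies the condition.

G3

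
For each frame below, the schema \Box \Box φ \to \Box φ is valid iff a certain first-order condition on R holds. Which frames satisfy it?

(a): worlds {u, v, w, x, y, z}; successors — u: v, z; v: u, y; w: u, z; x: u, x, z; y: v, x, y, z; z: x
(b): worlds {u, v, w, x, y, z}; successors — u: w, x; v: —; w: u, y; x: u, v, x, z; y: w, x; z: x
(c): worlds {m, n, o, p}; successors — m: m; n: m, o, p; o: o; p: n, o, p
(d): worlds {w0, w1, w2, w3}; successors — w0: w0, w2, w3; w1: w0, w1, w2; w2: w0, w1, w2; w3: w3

This is the axiom for density; its first-order frame correspondent is \forall x \forall y (Rxy \to \exists z (Rxz \wedge Rzy)).
(a): fails — Ruv but no t with Rut and Rtv.
(b): fails — Rwu but no t with Rwt and Rtu.
(c): condition met.
(d): condition met.

(c), (d)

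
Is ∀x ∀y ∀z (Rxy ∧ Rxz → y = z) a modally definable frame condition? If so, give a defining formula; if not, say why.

Yes, by ◇r → □r

Yes: it is partial functionality, defined by the CD schema ◇r → □r.
Suppose ◇r→□r is valid. Take Rxy, Rxz and set V(r)={y}. Then ◇r at x, so □r at x, so r at z, i.e. z=y.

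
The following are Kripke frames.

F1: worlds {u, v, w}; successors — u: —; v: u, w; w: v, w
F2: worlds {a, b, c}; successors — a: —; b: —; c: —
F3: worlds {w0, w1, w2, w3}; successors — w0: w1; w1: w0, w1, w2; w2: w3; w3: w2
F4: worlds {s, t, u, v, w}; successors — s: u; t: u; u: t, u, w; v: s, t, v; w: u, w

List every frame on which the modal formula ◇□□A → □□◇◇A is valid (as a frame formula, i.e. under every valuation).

F2, F4

This is the axiom for a generalized confluence (Geach) condition; its first-order frame correspondent is ∀x ∀y ∀z ((xRy ∧ xR²z) → ∃w (yR²w ∧ zR²w)).
F1: fails — vRu, vR²v but no t with uR²t and vR²t.
F2: ✓.
F3: fails — w1Rw0, w1R²w3 but no w with w0R²w and w3R²w.
F4: ✓.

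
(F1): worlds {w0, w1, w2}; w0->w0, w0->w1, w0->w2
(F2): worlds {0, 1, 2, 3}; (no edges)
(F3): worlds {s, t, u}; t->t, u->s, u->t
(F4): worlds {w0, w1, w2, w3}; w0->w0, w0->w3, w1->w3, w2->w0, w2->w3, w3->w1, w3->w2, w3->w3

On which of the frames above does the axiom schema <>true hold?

(F4)

This is the axiom for seriality; its first-order frame correspondent is forall x exists y Rxy.
(F1): fails — world w1 has no successor.
(F2): fails — world 0 has no successor.
(F3): fails — world s has no successor.
(F4): holds.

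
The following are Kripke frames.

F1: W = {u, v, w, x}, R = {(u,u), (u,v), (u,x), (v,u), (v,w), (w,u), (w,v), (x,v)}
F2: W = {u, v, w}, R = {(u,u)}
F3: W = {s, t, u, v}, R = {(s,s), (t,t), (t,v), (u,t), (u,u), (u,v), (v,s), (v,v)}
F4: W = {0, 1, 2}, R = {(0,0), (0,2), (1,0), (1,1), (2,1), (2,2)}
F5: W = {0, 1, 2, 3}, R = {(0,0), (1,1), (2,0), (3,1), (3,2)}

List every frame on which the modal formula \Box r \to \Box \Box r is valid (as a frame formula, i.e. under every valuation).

F2

The schema corresponds to transitivity: \forall x \forall y \forall z (Rxy \wedge Ryz \to Rxz).
F1: fails — Ruv and Rvw but not Ruw.
F2: ✓.
F3: fails — Ruv and Rvs but not Rus.
F4: fails — R10 and R02 but not R12.
F5: fails — R32 and R20 but not R30.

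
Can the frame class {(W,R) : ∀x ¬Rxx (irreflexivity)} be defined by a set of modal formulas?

No

Any modally definable frame class is closed under surjective bounded morphisms.
The 3-cycle (worlds a,b,c with a→b→c→a) is irreflexive, and the map sending every world to a single reflexive point • is a surjective bounded morphism (forth: every edge maps to (•,•); back: every world has a successor). So any modal formula valid on the 3-cycle is also valid on the reflexive point, which is not irreflexive.
So no modal formula (or set of formulas) defines exactly the irreflexive frames.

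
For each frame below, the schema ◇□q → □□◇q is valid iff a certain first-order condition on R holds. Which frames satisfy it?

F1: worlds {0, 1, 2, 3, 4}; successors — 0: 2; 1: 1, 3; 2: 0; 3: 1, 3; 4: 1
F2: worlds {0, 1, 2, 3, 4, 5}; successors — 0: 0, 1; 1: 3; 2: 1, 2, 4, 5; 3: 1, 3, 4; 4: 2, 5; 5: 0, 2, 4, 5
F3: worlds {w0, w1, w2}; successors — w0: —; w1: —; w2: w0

The schema corresponds to a generalized confluence (Geach) condition: ∀x ∀y ∀z ((xRy ∧ xR²z) → ∃w (yRw ∧ zRw)).
F1: fails — 0R2, 0R²0 but no w with 2Rw and 0Rw.
F2: fails — 0R0, 0R²1 but no w with 0Rw and 1Rw.
F3: satisfies the condition.

F3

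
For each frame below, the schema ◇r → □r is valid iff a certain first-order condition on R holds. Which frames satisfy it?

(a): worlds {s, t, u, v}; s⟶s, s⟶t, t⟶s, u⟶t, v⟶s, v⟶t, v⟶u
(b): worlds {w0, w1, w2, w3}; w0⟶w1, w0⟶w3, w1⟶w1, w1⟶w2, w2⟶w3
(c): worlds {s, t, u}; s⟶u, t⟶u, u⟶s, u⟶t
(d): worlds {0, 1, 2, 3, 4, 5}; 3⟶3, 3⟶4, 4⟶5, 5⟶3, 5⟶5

none

Frame correspondent (Sahlqvist): ∀x ∀y ∀z (Rxy ∧ Rxz → y = z) — i.e. partial functionality.
(a): fails — s sees both s and t.
(b): fails — w0 sees both w1 and w3.
(c): fails — u sees both s and t.
(d): fails — 3 sees both 3 and 4.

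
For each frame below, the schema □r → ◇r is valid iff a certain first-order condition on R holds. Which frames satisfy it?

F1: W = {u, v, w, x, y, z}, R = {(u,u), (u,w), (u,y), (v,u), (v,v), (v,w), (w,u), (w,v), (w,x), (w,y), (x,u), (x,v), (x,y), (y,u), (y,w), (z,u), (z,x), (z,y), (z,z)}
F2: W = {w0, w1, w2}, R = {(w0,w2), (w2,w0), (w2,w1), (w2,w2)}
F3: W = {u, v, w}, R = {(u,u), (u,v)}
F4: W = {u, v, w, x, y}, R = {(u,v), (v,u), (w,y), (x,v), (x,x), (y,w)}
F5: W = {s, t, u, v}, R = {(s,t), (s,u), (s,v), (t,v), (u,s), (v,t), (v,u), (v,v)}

The schema corresponds to seriality: ∀x ∃y Rxy.
F1: satisfies the condition.
F2: fails — world w1 has no successor.
F3: fails — world v has no successor.
F4: satisfies the condition.
F5: satisfies the condition.

F1, F4, F5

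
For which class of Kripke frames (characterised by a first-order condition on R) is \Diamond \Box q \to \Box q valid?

the Euclidean property: \forall x \forall y \forall z (Rxy \wedge Rxz \to Ryz)

This is frame-equivalent to ◇q → □◇q (substitute ¬q for q and contrapose).
Suppose ◇q→□◇q is valid. Take Rxy, Rxz and set V(q)={y}. Then ◇q at x, so □◇q at x, so ◇q at z, so some w with Rzw has q; w=y, i.e. Rzy. By symmetry of the argument, Ryz.
Conversely, on a frame with the Euclidean property the schema holds at every world under every valuation.
So the correspondent is the Euclidean property.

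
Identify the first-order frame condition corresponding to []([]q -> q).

shift-reflexivity: forall x forall y (Rxy -> Ryy)

Suppose □(□q→q) is valid. Take Rxy and set V(q)={w : Ryw}. Then at y, □q holds; since □(□q→q) at x, □q→q at y, so q at y, i.e. Ryy.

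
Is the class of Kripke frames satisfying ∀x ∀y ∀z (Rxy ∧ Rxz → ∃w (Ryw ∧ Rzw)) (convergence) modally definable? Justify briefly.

Yes, by ◇□p → □◇p

This is a Sahlqvist condition; the .2 axiom ◇□p → □◇p defines it.
Suppose ◇□p→□◇p is valid. Take Rxy, Rxz and set V(p)={w : Ryw}. Then □p at y so ◇□p at x, so □◇p at x, so ◇p at z, giving w with Rzw and Ryw.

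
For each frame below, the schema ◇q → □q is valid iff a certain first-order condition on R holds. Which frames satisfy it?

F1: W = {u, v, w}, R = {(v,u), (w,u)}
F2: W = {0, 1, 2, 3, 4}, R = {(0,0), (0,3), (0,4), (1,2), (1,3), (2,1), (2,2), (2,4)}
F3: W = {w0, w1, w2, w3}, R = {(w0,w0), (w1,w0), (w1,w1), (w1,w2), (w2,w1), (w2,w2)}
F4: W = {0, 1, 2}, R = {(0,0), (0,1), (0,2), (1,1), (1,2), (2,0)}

This is the axiom for partial functionality; its first-order frame correspondent is ∀x ∀y ∀z (Rxy ∧ Rxz → y = z).
F1: condition met.
F2: fails — 0 sees both 0 and 3.
F3: fails — w1 sees both w0 and w1.
F4: fails — 0 sees both 0 and 1.

F1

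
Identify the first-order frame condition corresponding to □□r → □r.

density

This is the C4 axiom.
Its frame correspondent is density — ∀x ∀y (Rxy → ∃z (Rxz ∧ Rzy)).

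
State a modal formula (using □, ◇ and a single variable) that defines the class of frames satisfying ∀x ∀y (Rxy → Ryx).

r → □◇r

This is symmetry; the standard corresponding axiom is B: r → □◇r.
Suppose r→□◇r is valid. Take Rxy and set V(r)={x}. Then r at x, so □◇r at x, so ◇r at y, so some z with Ryz has r; z=x, i.e. Ryx.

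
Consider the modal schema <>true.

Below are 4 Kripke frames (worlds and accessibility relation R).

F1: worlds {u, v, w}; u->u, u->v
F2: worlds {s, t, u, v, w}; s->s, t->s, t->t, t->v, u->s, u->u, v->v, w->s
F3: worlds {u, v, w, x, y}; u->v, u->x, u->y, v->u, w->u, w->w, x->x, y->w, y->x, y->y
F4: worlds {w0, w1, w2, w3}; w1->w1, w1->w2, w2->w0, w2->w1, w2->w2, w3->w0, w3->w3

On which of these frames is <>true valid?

F2, F3

The schema corresponds to seriality: forall x exists y Rxy.
F1: fails — world v has no successor.
F2: satisfies the condition.
F3: satisfies the condition.
F4: fails — world w0 has no successor.
Valid on: F2, F3.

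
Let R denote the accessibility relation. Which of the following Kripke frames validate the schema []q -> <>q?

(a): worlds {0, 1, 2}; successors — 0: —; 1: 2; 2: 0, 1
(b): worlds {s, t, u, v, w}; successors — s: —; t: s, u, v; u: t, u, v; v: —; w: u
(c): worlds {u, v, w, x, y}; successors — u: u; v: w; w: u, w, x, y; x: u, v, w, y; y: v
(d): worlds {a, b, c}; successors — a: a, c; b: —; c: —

This is the axiom for seriality; its first-order frame correspondent is forall x exists y Rxy.
(a): fails — world 0 has no successor.
(b): fails — world s has no successor.
(c): satisfies the condition.
(d): fails — world b has no successor.
Valid on: (c).

(c)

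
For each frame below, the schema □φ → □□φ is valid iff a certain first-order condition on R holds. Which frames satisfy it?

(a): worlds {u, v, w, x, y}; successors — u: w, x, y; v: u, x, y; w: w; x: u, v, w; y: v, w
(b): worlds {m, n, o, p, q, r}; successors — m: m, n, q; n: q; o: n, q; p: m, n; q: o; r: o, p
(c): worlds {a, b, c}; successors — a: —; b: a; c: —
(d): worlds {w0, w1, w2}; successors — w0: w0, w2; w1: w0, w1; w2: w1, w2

(c)

Frame correspondent (Sahlqvist): ∀x ∀y ∀z (Rxy ∧ Ryz → Rxz) — i.e. transitivity.
(a): fails — Rvu and Ruw but not Rvw.
(b): fails — Rpm and Rmq but not Rpq.
(c): satisfies the condition.
(d): fails — Rw1w0 and Rw0w2 but not Rw1w2.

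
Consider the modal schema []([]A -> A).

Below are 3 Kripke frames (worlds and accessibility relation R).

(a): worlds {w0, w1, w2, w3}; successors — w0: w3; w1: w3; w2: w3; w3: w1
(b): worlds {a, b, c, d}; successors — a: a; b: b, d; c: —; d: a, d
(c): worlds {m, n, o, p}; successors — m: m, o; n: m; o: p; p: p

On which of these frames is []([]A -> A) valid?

(b)

This is the axiom for shift-reflexivity; its first-order frame correspondent is forall x forall y (Rxy -> Ryy).
(a): fails — Rw3w1 but not Rw1w1.
(b): holds.
(c): fails — Rmo but not Roo.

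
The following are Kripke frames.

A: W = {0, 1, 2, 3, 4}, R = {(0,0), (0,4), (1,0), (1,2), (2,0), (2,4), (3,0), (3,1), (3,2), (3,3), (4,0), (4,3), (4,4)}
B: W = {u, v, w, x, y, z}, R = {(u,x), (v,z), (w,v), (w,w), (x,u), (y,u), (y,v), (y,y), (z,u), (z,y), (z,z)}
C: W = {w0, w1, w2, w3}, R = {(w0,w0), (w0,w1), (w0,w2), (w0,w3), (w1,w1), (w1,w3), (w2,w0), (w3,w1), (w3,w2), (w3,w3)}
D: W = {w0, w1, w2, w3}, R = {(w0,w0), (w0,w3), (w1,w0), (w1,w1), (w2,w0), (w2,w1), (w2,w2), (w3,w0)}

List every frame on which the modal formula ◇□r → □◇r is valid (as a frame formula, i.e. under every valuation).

A, D

This is the axiom for convergence; its first-order frame correspondent is ∀x ∀y ∀z (Rxy ∧ Rxz → ∃w (Ryw ∧ Rzw)).
A: ✓.
B: fails — Rww and Rwv but w and v have no common successor.
C: fails — Rw0w1 and Rw0w2 but w1 and w2 have no common successor.
D: ✓.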